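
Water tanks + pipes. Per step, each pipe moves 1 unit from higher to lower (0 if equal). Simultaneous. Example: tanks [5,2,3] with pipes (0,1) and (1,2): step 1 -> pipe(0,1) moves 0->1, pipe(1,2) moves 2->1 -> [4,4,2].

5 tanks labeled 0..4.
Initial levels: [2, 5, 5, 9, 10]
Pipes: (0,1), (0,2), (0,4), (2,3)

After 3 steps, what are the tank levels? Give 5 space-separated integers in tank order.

Answer: 7 5 6 6 7

Derivation:
Step 1: flows [1->0,2->0,4->0,3->2] -> levels [5 4 5 8 9]
Step 2: flows [0->1,0=2,4->0,3->2] -> levels [5 5 6 7 8]
Step 3: flows [0=1,2->0,4->0,3->2] -> levels [7 5 6 6 7]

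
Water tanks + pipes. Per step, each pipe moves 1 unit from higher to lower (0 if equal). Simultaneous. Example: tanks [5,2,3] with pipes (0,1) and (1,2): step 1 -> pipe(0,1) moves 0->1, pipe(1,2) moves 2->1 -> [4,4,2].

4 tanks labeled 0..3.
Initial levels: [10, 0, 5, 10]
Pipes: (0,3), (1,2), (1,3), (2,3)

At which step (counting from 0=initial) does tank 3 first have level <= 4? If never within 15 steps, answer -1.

Step 1: flows [0=3,2->1,3->1,3->2] -> levels [10 2 5 8]
Step 2: flows [0->3,2->1,3->1,3->2] -> levels [9 4 5 7]
Step 3: flows [0->3,2->1,3->1,3->2] -> levels [8 6 5 6]
Step 4: flows [0->3,1->2,1=3,3->2] -> levels [7 5 7 6]
Step 5: flows [0->3,2->1,3->1,2->3] -> levels [6 7 5 7]
Step 6: flows [3->0,1->2,1=3,3->2] -> levels [7 6 7 5]
Step 7: flows [0->3,2->1,1->3,2->3] -> levels [6 6 5 8]
Step 8: flows [3->0,1->2,3->1,3->2] -> levels [7 6 7 5]
  -> period-2 cycle (repeats step 6); tank 3 never drops to <=4
Tank 3 never reaches <=4 within 15 steps

Answer: -1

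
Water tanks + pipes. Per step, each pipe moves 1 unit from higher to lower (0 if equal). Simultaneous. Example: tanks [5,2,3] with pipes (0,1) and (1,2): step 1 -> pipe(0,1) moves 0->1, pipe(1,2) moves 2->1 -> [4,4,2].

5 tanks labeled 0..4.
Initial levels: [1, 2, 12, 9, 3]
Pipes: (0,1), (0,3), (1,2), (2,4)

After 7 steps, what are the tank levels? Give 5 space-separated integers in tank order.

Answer: 6 4 7 5 5

Derivation:
Step 1: flows [1->0,3->0,2->1,2->4] -> levels [3 2 10 8 4]
Step 2: flows [0->1,3->0,2->1,2->4] -> levels [3 4 8 7 5]
Step 3: flows [1->0,3->0,2->1,2->4] -> levels [5 4 6 6 6]
Step 4: flows [0->1,3->0,2->1,2=4] -> levels [5 6 5 5 6]
Step 5: flows [1->0,0=3,1->2,4->2] -> levels [6 4 7 5 5]
Step 6: flows [0->1,0->3,2->1,2->4] -> levels [4 6 5 6 6]
Step 7: flows [1->0,3->0,1->2,4->2] -> levels [6 4 7 5 5]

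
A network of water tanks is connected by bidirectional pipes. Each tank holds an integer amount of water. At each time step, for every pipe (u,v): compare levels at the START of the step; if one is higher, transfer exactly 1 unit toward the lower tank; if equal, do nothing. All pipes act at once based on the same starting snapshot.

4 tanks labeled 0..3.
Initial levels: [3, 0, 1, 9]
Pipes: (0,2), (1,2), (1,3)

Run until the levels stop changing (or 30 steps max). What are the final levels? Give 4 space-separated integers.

Step 1: flows [0->2,2->1,3->1] -> levels [2 2 1 8]
Step 2: flows [0->2,1->2,3->1] -> levels [1 2 3 7]
Step 3: flows [2->0,2->1,3->1] -> levels [2 4 1 6]
Step 4: flows [0->2,1->2,3->1] -> levels [1 4 3 5]
Step 5: flows [2->0,1->2,3->1] -> levels [2 4 3 4]
Step 6: flows [2->0,1->2,1=3] -> levels [3 3 3 4]
Step 7: flows [0=2,1=2,3->1] -> levels [3 4 3 3]
Step 8: flows [0=2,1->2,1->3] -> levels [3 2 4 4]
Step 9: flows [2->0,2->1,3->1] -> levels [4 4 2 3]
Step 10: flows [0->2,1->2,1->3] -> levels [3 2 4 4]
  -> period-2 cycle: step 10 state = step 8 state; never stabilizes
  -> state at step 30: (30-8) mod 2 = 0, same as step 8 -> [3 2 4 4]

Answer: 3 2 4 4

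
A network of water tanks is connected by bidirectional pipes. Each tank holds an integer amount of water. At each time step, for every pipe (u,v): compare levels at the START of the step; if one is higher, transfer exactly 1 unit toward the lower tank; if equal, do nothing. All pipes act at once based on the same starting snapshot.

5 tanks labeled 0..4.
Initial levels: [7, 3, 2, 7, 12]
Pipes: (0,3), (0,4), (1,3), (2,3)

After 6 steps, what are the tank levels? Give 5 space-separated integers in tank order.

Step 1: flows [0=3,4->0,3->1,3->2] -> levels [8 4 3 5 11]
Step 2: flows [0->3,4->0,3->1,3->2] -> levels [8 5 4 4 10]
Step 3: flows [0->3,4->0,1->3,2=3] -> levels [8 4 4 6 9]
Step 4: flows [0->3,4->0,3->1,3->2] -> levels [8 5 5 5 8]
Step 5: flows [0->3,0=4,1=3,2=3] -> levels [7 5 5 6 8]
Step 6: flows [0->3,4->0,3->1,3->2] -> levels [7 6 6 5 7]

Answer: 7 6 6 5 7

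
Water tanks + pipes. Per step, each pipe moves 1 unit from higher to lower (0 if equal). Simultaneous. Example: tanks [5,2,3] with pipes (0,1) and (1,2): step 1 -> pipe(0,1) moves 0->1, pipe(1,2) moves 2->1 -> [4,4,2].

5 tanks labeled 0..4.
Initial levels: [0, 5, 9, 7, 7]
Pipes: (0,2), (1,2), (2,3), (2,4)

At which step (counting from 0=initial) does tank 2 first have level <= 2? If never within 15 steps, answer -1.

Answer: -1

Derivation:
Step 1: flows [2->0,2->1,2->3,2->4] -> levels [1 6 5 8 8]
Step 2: flows [2->0,1->2,3->2,4->2] -> levels [2 5 7 7 7]
Step 3: flows [2->0,2->1,2=3,2=4] -> levels [3 6 5 7 7]
Step 4: flows [2->0,1->2,3->2,4->2] -> levels [4 5 7 6 6]
Step 5: flows [2->0,2->1,2->3,2->4] -> levels [5 6 3 7 7]
Step 6: flows [0->2,1->2,3->2,4->2] -> levels [4 5 7 6 6]
  -> period-2 cycle (repeats step 4); tank 2 never drops to <=2
Tank 2 never reaches <=2 within 15 steps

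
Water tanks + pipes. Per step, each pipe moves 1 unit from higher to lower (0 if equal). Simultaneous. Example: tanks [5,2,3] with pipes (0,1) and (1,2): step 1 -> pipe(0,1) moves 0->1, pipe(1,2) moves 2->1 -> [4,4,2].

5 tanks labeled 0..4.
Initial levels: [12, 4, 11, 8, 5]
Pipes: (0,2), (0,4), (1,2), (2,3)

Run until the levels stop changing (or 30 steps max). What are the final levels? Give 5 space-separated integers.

Answer: 9 8 7 9 7

Derivation:
Step 1: flows [0->2,0->4,2->1,2->3] -> levels [10 5 10 9 6]
Step 2: flows [0=2,0->4,2->1,2->3] -> levels [9 6 8 10 7]
Step 3: flows [0->2,0->4,2->1,3->2] -> levels [7 7 9 9 8]
Step 4: flows [2->0,4->0,2->1,2=3] -> levels [9 8 7 9 7]
Step 5: flows [0->2,0->4,1->2,3->2] -> levels [7 7 10 8 8]
Step 6: flows [2->0,4->0,2->1,2->3] -> levels [9 8 7 9 7]
  -> period-2 cycle: step 6 state = step 4 state; never stabilizes
  -> state at step 30: (30-4) mod 2 = 0, same as step 4 -> [9 8 7 9 7]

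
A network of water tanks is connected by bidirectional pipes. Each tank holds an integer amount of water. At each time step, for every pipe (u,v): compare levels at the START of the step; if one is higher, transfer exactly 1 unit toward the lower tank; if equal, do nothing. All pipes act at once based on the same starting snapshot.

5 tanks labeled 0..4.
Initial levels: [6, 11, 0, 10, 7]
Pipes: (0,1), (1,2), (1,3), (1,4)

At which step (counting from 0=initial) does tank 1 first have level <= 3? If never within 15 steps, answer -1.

Answer: -1

Derivation:
Step 1: flows [1->0,1->2,1->3,1->4] -> levels [7 7 1 11 8]
Step 2: flows [0=1,1->2,3->1,4->1] -> levels [7 8 2 10 7]
Step 3: flows [1->0,1->2,3->1,1->4] -> levels [8 6 3 9 8]
Step 4: flows [0->1,1->2,3->1,4->1] -> levels [7 8 4 8 7]
Step 5: flows [1->0,1->2,1=3,1->4] -> levels [8 5 5 8 8]
Step 6: flows [0->1,1=2,3->1,4->1] -> levels [7 8 5 7 7]
Step 7: flows [1->0,1->2,1->3,1->4] -> levels [8 4 6 8 8]
Step 8: flows [0->1,2->1,3->1,4->1] -> levels [7 8 5 7 7]
  -> period-2 cycle (repeats step 6); tank 1 never drops to <=3
Tank 1 never reaches <=3 within 15 steps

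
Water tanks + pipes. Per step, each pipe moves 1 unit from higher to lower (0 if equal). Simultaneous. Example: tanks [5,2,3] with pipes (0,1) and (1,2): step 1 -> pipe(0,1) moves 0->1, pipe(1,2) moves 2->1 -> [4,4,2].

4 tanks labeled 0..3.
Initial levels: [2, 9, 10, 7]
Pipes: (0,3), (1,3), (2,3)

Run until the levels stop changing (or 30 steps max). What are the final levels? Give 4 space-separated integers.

Step 1: flows [3->0,1->3,2->3] -> levels [3 8 9 8]
Step 2: flows [3->0,1=3,2->3] -> levels [4 8 8 8]
Step 3: flows [3->0,1=3,2=3] -> levels [5 8 8 7]
Step 4: flows [3->0,1->3,2->3] -> levels [6 7 7 8]
Step 5: flows [3->0,3->1,3->2] -> levels [7 8 8 5]
Step 6: flows [0->3,1->3,2->3] -> levels [6 7 7 8]
  -> period-2 cycle: step 6 state = step 4 state; never stabilizes
  -> state at step 30: (30-4) mod 2 = 0, same as step 4 -> [6 7 7 8]

Answer: 6 7 7 8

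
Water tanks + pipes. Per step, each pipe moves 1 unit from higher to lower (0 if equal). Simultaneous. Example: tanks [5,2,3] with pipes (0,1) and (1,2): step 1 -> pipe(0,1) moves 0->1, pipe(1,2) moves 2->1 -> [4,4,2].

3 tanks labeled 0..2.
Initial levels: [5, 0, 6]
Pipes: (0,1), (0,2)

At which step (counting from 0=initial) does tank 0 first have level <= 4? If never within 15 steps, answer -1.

Step 1: flows [0->1,2->0] -> levels [5 1 5]
Step 2: flows [0->1,0=2] -> levels [4 2 5]
Tank 0 first reaches <=4 at step 2

Answer: 2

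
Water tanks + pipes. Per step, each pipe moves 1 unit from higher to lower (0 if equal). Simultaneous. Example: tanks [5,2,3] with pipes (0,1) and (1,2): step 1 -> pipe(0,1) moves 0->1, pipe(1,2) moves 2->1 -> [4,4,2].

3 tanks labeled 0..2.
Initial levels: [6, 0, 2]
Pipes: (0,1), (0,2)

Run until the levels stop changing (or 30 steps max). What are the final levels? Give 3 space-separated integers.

Step 1: flows [0->1,0->2] -> levels [4 1 3]
Step 2: flows [0->1,0->2] -> levels [2 2 4]
Step 3: flows [0=1,2->0] -> levels [3 2 3]
Step 4: flows [0->1,0=2] -> levels [2 3 3]
Step 5: flows [1->0,2->0] -> levels [4 2 2]
Step 6: flows [0->1,0->2] -> levels [2 3 3]
  -> period-2 cycle: step 6 state = step 4 state; never stabilizes
  -> state at step 30: (30-4) mod 2 = 0, same as step 4 -> [2 3 3]

Answer: 2 3 3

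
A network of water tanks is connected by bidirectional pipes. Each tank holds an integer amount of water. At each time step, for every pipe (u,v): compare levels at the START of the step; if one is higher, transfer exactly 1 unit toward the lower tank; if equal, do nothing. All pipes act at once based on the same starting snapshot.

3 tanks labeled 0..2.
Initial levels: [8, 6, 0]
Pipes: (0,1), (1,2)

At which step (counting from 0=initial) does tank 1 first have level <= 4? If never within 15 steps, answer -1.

Step 1: flows [0->1,1->2] -> levels [7 6 1]
Step 2: flows [0->1,1->2] -> levels [6 6 2]
Step 3: flows [0=1,1->2] -> levels [6 5 3]
Step 4: flows [0->1,1->2] -> levels [5 5 4]
Step 5: flows [0=1,1->2] -> levels [5 4 5]
Tank 1 first reaches <=4 at step 5

Answer: 5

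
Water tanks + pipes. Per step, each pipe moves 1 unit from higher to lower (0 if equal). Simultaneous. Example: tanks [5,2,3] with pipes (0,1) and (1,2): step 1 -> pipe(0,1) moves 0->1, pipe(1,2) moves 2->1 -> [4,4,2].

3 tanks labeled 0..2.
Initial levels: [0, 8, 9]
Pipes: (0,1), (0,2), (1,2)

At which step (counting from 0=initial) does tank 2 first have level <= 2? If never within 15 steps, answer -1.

Answer: -1

Derivation:
Step 1: flows [1->0,2->0,2->1] -> levels [2 8 7]
Step 2: flows [1->0,2->0,1->2] -> levels [4 6 7]
Step 3: flows [1->0,2->0,2->1] -> levels [6 6 5]
Step 4: flows [0=1,0->2,1->2] -> levels [5 5 7]
Step 5: flows [0=1,2->0,2->1] -> levels [6 6 5]
  -> period-2 cycle (repeats step 3); tank 2 never drops to <=2
Tank 2 never reaches <=2 within 15 steps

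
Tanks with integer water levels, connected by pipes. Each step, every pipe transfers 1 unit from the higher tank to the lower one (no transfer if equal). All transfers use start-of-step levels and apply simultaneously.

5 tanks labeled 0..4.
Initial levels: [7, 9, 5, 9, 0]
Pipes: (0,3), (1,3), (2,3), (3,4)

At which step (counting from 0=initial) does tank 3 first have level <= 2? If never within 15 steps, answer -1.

Answer: -1

Derivation:
Step 1: flows [3->0,1=3,3->2,3->4] -> levels [8 9 6 6 1]
Step 2: flows [0->3,1->3,2=3,3->4] -> levels [7 8 6 7 2]
Step 3: flows [0=3,1->3,3->2,3->4] -> levels [7 7 7 6 3]
Step 4: flows [0->3,1->3,2->3,3->4] -> levels [6 6 6 8 4]
Step 5: flows [3->0,3->1,3->2,3->4] -> levels [7 7 7 4 5]
Step 6: flows [0->3,1->3,2->3,4->3] -> levels [6 6 6 8 4]
  -> period-2 cycle (repeats step 4); tank 3 never drops to <=2
Tank 3 never reaches <=2 within 15 steps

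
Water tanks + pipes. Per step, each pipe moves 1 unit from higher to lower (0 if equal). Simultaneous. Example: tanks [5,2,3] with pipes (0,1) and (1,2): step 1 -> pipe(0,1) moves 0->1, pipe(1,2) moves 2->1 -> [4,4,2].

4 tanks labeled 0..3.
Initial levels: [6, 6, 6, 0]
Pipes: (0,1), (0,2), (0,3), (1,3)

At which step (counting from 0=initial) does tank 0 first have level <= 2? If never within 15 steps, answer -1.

Step 1: flows [0=1,0=2,0->3,1->3] -> levels [5 5 6 2]
Step 2: flows [0=1,2->0,0->3,1->3] -> levels [5 4 5 4]
Step 3: flows [0->1,0=2,0->3,1=3] -> levels [3 5 5 5]
Step 4: flows [1->0,2->0,3->0,1=3] -> levels [6 4 4 4]
Step 5: flows [0->1,0->2,0->3,1=3] -> levels [3 5 5 5]
  -> period-2 cycle (repeats step 3); tank 0 never drops to <=2
Tank 0 never reaches <=2 within 15 steps

Answer: -1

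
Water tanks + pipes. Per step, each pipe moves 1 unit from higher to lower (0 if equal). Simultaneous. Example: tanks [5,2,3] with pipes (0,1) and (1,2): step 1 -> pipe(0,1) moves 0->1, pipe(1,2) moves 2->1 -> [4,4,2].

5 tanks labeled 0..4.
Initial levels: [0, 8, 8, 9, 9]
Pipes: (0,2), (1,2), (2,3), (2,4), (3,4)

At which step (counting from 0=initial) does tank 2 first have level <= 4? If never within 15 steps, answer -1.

Answer: 7

Derivation:
Step 1: flows [2->0,1=2,3->2,4->2,3=4] -> levels [1 8 9 8 8]
Step 2: flows [2->0,2->1,2->3,2->4,3=4] -> levels [2 9 5 9 9]
Step 3: flows [2->0,1->2,3->2,4->2,3=4] -> levels [3 8 7 8 8]
Step 4: flows [2->0,1->2,3->2,4->2,3=4] -> levels [4 7 9 7 7]
Step 5: flows [2->0,2->1,2->3,2->4,3=4] -> levels [5 8 5 8 8]
Step 6: flows [0=2,1->2,3->2,4->2,3=4] -> levels [5 7 8 7 7]
Step 7: flows [2->0,2->1,2->3,2->4,3=4] -> levels [6 8 4 8 8]
Tank 2 first reaches <=4 at step 7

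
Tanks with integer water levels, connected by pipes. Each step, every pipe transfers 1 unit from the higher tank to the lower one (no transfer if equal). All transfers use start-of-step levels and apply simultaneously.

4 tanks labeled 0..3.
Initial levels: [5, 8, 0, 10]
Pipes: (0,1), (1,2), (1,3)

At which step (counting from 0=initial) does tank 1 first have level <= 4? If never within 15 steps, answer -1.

Answer: -1

Derivation:
Step 1: flows [1->0,1->2,3->1] -> levels [6 7 1 9]
Step 2: flows [1->0,1->2,3->1] -> levels [7 6 2 8]
Step 3: flows [0->1,1->2,3->1] -> levels [6 7 3 7]
Step 4: flows [1->0,1->2,1=3] -> levels [7 5 4 7]
Step 5: flows [0->1,1->2,3->1] -> levels [6 6 5 6]
Step 6: flows [0=1,1->2,1=3] -> levels [6 5 6 6]
Step 7: flows [0->1,2->1,3->1] -> levels [5 8 5 5]
Step 8: flows [1->0,1->2,1->3] -> levels [6 5 6 6]
  -> period-2 cycle (repeats step 6); tank 1 never drops to <=4
Tank 1 never reaches <=4 within 15 steps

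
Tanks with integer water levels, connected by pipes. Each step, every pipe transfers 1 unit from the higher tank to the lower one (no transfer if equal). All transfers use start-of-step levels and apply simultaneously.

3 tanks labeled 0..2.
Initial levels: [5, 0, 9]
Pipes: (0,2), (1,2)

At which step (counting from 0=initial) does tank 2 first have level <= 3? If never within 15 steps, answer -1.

Step 1: flows [2->0,2->1] -> levels [6 1 7]
Step 2: flows [2->0,2->1] -> levels [7 2 5]
Step 3: flows [0->2,2->1] -> levels [6 3 5]
Step 4: flows [0->2,2->1] -> levels [5 4 5]
Step 5: flows [0=2,2->1] -> levels [5 5 4]
Step 6: flows [0->2,1->2] -> levels [4 4 6]
Step 7: flows [2->0,2->1] -> levels [5 5 4]
  -> period-2 cycle (repeats step 5); tank 2 never drops to <=3
Tank 2 never reaches <=3 within 15 steps

Answer: -1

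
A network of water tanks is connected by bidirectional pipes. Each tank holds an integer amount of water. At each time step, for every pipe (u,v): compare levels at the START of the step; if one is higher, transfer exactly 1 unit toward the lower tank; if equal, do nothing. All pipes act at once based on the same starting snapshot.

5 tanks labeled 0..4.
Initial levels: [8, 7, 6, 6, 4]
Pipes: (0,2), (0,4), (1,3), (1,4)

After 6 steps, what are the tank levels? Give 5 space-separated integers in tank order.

Answer: 7 7 6 6 5

Derivation:
Step 1: flows [0->2,0->4,1->3,1->4] -> levels [6 5 7 7 6]
Step 2: flows [2->0,0=4,3->1,4->1] -> levels [7 7 6 6 5]
Step 3: flows [0->2,0->4,1->3,1->4] -> levels [5 5 7 7 7]
Step 4: flows [2->0,4->0,3->1,4->1] -> levels [7 7 6 6 5]
  -> period-2 cycle: step 4 state = step 2 state
  -> state at step 6: (6-2) mod 2 = 0, same as step 2 -> [7 7 6 6 5]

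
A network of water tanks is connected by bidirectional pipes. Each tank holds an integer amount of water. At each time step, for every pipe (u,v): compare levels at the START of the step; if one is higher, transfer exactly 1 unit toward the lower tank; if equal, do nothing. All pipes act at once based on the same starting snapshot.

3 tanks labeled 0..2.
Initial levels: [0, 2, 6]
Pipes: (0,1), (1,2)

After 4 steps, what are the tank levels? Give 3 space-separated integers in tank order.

Answer: 3 2 3

Derivation:
Step 1: flows [1->0,2->1] -> levels [1 2 5]
Step 2: flows [1->0,2->1] -> levels [2 2 4]
Step 3: flows [0=1,2->1] -> levels [2 3 3]
Step 4: flows [1->0,1=2] -> levels [3 2 3]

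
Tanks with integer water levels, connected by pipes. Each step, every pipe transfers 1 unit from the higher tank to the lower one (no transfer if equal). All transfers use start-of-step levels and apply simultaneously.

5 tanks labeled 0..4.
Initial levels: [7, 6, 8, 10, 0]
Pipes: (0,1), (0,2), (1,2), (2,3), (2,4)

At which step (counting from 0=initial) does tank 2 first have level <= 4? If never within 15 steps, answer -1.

Step 1: flows [0->1,2->0,2->1,3->2,2->4] -> levels [7 8 6 9 1]
Step 2: flows [1->0,0->2,1->2,3->2,2->4] -> levels [7 6 8 8 2]
Step 3: flows [0->1,2->0,2->1,2=3,2->4] -> levels [7 8 5 8 3]
Step 4: flows [1->0,0->2,1->2,3->2,2->4] -> levels [7 6 7 7 4]
Step 5: flows [0->1,0=2,2->1,2=3,2->4] -> levels [6 8 5 7 5]
Step 6: flows [1->0,0->2,1->2,3->2,2=4] -> levels [6 6 8 6 5]
Step 7: flows [0=1,2->0,2->1,2->3,2->4] -> levels [7 7 4 7 6]
Tank 2 first reaches <=4 at step 7

Answer: 7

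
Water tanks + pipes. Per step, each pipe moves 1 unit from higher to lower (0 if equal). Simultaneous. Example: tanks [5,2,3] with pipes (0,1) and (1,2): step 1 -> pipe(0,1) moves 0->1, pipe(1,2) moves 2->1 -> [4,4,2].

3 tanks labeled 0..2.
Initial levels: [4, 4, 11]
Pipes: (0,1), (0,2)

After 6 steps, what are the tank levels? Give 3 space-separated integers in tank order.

Answer: 5 7 7

Derivation:
Step 1: flows [0=1,2->0] -> levels [5 4 10]
Step 2: flows [0->1,2->0] -> levels [5 5 9]
Step 3: flows [0=1,2->0] -> levels [6 5 8]
Step 4: flows [0->1,2->0] -> levels [6 6 7]
Step 5: flows [0=1,2->0] -> levels [7 6 6]
Step 6: flows [0->1,0->2] -> levels [5 7 7]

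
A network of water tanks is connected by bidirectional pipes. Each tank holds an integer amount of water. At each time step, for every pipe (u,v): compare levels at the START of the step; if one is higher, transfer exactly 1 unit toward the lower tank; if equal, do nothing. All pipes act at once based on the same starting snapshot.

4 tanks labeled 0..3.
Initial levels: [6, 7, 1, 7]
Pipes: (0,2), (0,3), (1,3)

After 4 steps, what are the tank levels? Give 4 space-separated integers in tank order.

Step 1: flows [0->2,3->0,1=3] -> levels [6 7 2 6]
Step 2: flows [0->2,0=3,1->3] -> levels [5 6 3 7]
Step 3: flows [0->2,3->0,3->1] -> levels [5 7 4 5]
Step 4: flows [0->2,0=3,1->3] -> levels [4 6 5 6]

Answer: 4 6 5 6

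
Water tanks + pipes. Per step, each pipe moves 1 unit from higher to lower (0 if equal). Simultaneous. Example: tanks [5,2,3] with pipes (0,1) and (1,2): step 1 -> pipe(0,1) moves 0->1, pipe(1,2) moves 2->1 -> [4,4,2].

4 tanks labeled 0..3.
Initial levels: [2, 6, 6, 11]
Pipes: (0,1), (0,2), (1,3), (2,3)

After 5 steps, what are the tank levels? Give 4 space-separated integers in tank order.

Answer: 6 7 7 5

Derivation:
Step 1: flows [1->0,2->0,3->1,3->2] -> levels [4 6 6 9]
Step 2: flows [1->0,2->0,3->1,3->2] -> levels [6 6 6 7]
Step 3: flows [0=1,0=2,3->1,3->2] -> levels [6 7 7 5]
Step 4: flows [1->0,2->0,1->3,2->3] -> levels [8 5 5 7]
Step 5: flows [0->1,0->2,3->1,3->2] -> levels [6 7 7 5]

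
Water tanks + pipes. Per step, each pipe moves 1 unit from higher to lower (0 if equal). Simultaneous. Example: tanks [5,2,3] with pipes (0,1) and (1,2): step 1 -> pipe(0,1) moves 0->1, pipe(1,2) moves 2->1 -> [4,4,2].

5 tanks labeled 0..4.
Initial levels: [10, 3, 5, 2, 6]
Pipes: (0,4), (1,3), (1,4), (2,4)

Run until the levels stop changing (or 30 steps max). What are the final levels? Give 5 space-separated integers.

Answer: 5 4 5 5 7

Derivation:
Step 1: flows [0->4,1->3,4->1,4->2] -> levels [9 3 6 3 5]
Step 2: flows [0->4,1=3,4->1,2->4] -> levels [8 4 5 3 6]
Step 3: flows [0->4,1->3,4->1,4->2] -> levels [7 4 6 4 5]
Step 4: flows [0->4,1=3,4->1,2->4] -> levels [6 5 5 4 6]
Step 5: flows [0=4,1->3,4->1,4->2] -> levels [6 5 6 5 4]
Step 6: flows [0->4,1=3,1->4,2->4] -> levels [5 4 5 5 7]
Step 7: flows [4->0,3->1,4->1,4->2] -> levels [6 6 6 4 4]
Step 8: flows [0->4,1->3,1->4,2->4] -> levels [5 4 5 5 7]
  -> period-2 cycle: step 8 state = step 6 state; never stabilizes
  -> state at step 30: (30-6) mod 2 = 0, same as step 6 -> [5 4 5 5 7]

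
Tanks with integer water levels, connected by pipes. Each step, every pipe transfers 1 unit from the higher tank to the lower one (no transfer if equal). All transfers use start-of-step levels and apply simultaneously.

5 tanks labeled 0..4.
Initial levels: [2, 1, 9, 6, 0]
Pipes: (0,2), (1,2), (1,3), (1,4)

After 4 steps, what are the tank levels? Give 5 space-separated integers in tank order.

Step 1: flows [2->0,2->1,3->1,1->4] -> levels [3 2 7 5 1]
Step 2: flows [2->0,2->1,3->1,1->4] -> levels [4 3 5 4 2]
Step 3: flows [2->0,2->1,3->1,1->4] -> levels [5 4 3 3 3]
Step 4: flows [0->2,1->2,1->3,1->4] -> levels [4 1 5 4 4]

Answer: 4 1 5 4 4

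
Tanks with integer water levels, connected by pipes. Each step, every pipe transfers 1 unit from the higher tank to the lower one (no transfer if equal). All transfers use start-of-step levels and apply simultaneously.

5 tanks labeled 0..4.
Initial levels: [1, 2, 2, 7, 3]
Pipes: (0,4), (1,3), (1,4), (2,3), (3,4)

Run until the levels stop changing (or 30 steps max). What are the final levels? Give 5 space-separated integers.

Answer: 2 3 4 2 4

Derivation:
Step 1: flows [4->0,3->1,4->1,3->2,3->4] -> levels [2 4 3 4 2]
Step 2: flows [0=4,1=3,1->4,3->2,3->4] -> levels [2 3 4 2 4]
Step 3: flows [4->0,1->3,4->1,2->3,4->3] -> levels [3 3 3 5 1]
Step 4: flows [0->4,3->1,1->4,3->2,3->4] -> levels [2 3 4 2 4]
  -> period-2 cycle: step 4 state = step 2 state; never stabilizes
  -> state at step 30: (30-2) mod 2 = 0, same as step 2 -> [2 3 4 2 4]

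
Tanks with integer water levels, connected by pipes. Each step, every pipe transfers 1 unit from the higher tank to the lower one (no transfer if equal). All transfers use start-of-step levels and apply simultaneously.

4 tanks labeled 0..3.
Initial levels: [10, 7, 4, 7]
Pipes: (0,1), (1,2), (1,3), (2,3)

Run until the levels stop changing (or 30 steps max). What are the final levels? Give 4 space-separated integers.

Answer: 8 6 7 7

Derivation:
Step 1: flows [0->1,1->2,1=3,3->2] -> levels [9 7 6 6]
Step 2: flows [0->1,1->2,1->3,2=3] -> levels [8 6 7 7]
Step 3: flows [0->1,2->1,3->1,2=3] -> levels [7 9 6 6]
Step 4: flows [1->0,1->2,1->3,2=3] -> levels [8 6 7 7]
  -> period-2 cycle: step 4 state = step 2 state; never stabilizes
  -> state at step 30: (30-2) mod 2 = 0, same as step 2 -> [8 6 7 7]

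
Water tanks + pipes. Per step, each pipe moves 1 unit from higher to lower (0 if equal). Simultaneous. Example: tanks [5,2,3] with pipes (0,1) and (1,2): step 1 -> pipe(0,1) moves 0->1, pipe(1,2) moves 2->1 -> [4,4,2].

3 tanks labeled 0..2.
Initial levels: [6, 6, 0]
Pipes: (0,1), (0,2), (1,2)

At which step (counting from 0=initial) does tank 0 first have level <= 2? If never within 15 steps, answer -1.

Step 1: flows [0=1,0->2,1->2] -> levels [5 5 2]
Step 2: flows [0=1,0->2,1->2] -> levels [4 4 4]
Step 3: flows [0=1,0=2,1=2] -> levels [4 4 4]
  -> stable; tank 0 stays at 4 > 2
Tank 0 never reaches <=2 within 15 steps

Answer: -1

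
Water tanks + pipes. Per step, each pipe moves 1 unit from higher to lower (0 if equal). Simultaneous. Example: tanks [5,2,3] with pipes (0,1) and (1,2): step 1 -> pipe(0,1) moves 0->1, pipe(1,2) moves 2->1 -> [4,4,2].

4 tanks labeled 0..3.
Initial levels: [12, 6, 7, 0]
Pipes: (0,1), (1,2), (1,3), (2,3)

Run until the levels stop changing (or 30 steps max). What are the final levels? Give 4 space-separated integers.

Step 1: flows [0->1,2->1,1->3,2->3] -> levels [11 7 5 2]
Step 2: flows [0->1,1->2,1->3,2->3] -> levels [10 6 5 4]
Step 3: flows [0->1,1->2,1->3,2->3] -> levels [9 5 5 6]
Step 4: flows [0->1,1=2,3->1,3->2] -> levels [8 7 6 4]
Step 5: flows [0->1,1->2,1->3,2->3] -> levels [7 6 6 6]
Step 6: flows [0->1,1=2,1=3,2=3] -> levels [6 7 6 6]
Step 7: flows [1->0,1->2,1->3,2=3] -> levels [7 4 7 7]
Step 8: flows [0->1,2->1,3->1,2=3] -> levels [6 7 6 6]
  -> period-2 cycle: step 8 state = step 6 state; never stabilizes
  -> state at step 30: (30-6) mod 2 = 0, same as step 6 -> [6 7 6 6]

Answer: 6 7 6 6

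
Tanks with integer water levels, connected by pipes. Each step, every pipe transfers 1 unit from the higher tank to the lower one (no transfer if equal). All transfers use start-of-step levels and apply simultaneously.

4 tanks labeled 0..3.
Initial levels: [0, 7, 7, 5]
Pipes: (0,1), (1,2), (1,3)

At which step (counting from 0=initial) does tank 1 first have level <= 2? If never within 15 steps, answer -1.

Answer: -1

Derivation:
Step 1: flows [1->0,1=2,1->3] -> levels [1 5 7 6]
Step 2: flows [1->0,2->1,3->1] -> levels [2 6 6 5]
Step 3: flows [1->0,1=2,1->3] -> levels [3 4 6 6]
Step 4: flows [1->0,2->1,3->1] -> levels [4 5 5 5]
Step 5: flows [1->0,1=2,1=3] -> levels [5 4 5 5]
Step 6: flows [0->1,2->1,3->1] -> levels [4 7 4 4]
Step 7: flows [1->0,1->2,1->3] -> levels [5 4 5 5]
  -> period-2 cycle (repeats step 5); tank 1 never drops to <=2
Tank 1 never reaches <=2 within 15 steps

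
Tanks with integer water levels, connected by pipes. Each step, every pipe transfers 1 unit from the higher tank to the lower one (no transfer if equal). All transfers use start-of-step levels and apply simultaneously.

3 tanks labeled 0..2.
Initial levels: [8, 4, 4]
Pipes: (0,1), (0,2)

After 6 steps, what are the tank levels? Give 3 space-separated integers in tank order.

Answer: 4 6 6

Derivation:
Step 1: flows [0->1,0->2] -> levels [6 5 5]
Step 2: flows [0->1,0->2] -> levels [4 6 6]
Step 3: flows [1->0,2->0] -> levels [6 5 5]
  -> period-2 cycle: step 3 state = step 1 state
  -> state at step 6: (6-1) mod 2 = 1, same as step 2 -> [4 6 6]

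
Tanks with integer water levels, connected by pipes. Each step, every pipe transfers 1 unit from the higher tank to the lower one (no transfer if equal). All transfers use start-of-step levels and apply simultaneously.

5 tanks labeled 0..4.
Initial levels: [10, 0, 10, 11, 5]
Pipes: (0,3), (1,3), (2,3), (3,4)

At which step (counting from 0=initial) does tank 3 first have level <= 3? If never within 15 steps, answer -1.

Step 1: flows [3->0,3->1,3->2,3->4] -> levels [11 1 11 7 6]
Step 2: flows [0->3,3->1,2->3,3->4] -> levels [10 2 10 7 7]
Step 3: flows [0->3,3->1,2->3,3=4] -> levels [9 3 9 8 7]
Step 4: flows [0->3,3->1,2->3,3->4] -> levels [8 4 8 8 8]
Step 5: flows [0=3,3->1,2=3,3=4] -> levels [8 5 8 7 8]
Step 6: flows [0->3,3->1,2->3,4->3] -> levels [7 6 7 9 7]
Step 7: flows [3->0,3->1,3->2,3->4] -> levels [8 7 8 5 8]
Step 8: flows [0->3,1->3,2->3,4->3] -> levels [7 6 7 9 7]
  -> period-2 cycle (repeats step 6); tank 3 never drops to <=3
Tank 3 never reaches <=3 within 15 steps

Answer: -1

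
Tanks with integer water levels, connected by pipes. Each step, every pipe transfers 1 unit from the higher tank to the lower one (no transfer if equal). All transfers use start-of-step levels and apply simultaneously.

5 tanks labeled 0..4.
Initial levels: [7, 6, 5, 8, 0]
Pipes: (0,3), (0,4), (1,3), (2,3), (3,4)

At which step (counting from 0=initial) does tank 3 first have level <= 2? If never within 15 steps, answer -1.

Answer: -1

Derivation:
Step 1: flows [3->0,0->4,3->1,3->2,3->4] -> levels [7 7 6 4 2]
Step 2: flows [0->3,0->4,1->3,2->3,3->4] -> levels [5 6 5 6 4]
Step 3: flows [3->0,0->4,1=3,3->2,3->4] -> levels [5 6 6 3 6]
Step 4: flows [0->3,4->0,1->3,2->3,4->3] -> levels [5 5 5 7 4]
Step 5: flows [3->0,0->4,3->1,3->2,3->4] -> levels [5 6 6 3 6]
  -> period-2 cycle (repeats step 3); tank 3 never drops to <=2
Tank 3 never reaches <=2 within 15 steps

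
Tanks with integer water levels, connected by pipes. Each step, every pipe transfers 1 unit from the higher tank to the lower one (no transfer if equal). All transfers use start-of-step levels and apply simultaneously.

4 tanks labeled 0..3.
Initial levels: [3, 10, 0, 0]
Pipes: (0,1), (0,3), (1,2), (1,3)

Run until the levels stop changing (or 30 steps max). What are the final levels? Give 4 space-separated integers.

Answer: 3 5 2 3

Derivation:
Step 1: flows [1->0,0->3,1->2,1->3] -> levels [3 7 1 2]
Step 2: flows [1->0,0->3,1->2,1->3] -> levels [3 4 2 4]
Step 3: flows [1->0,3->0,1->2,1=3] -> levels [5 2 3 3]
Step 4: flows [0->1,0->3,2->1,3->1] -> levels [3 5 2 3]
Step 5: flows [1->0,0=3,1->2,1->3] -> levels [4 2 3 4]
Step 6: flows [0->1,0=3,2->1,3->1] -> levels [3 5 2 3]
  -> period-2 cycle: step 6 state = step 4 state; never stabilizes
  -> state at step 30: (30-4) mod 2 = 0, same as step 4 -> [3 5 2 3]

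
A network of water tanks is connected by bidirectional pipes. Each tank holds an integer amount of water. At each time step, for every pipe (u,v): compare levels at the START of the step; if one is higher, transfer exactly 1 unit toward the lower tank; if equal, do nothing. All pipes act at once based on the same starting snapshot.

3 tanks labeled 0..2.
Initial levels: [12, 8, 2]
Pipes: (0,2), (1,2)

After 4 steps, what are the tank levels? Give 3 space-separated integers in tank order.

Step 1: flows [0->2,1->2] -> levels [11 7 4]
Step 2: flows [0->2,1->2] -> levels [10 6 6]
Step 3: flows [0->2,1=2] -> levels [9 6 7]
Step 4: flows [0->2,2->1] -> levels [8 7 7]

Answer: 8 7 7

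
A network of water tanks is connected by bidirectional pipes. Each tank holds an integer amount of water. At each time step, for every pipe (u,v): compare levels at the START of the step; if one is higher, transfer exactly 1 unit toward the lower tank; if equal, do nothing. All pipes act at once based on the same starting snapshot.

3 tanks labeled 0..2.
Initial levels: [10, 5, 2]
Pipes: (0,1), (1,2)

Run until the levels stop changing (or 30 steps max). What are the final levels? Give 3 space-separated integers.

Step 1: flows [0->1,1->2] -> levels [9 5 3]
Step 2: flows [0->1,1->2] -> levels [8 5 4]
Step 3: flows [0->1,1->2] -> levels [7 5 5]
Step 4: flows [0->1,1=2] -> levels [6 6 5]
Step 5: flows [0=1,1->2] -> levels [6 5 6]
Step 6: flows [0->1,2->1] -> levels [5 7 5]
Step 7: flows [1->0,1->2] -> levels [6 5 6]
  -> period-2 cycle: step 7 state = step 5 state; never stabilizes
  -> state at step 30: (30-5) mod 2 = 1, same as step 6 -> [5 7 5]

Answer: 5 7 5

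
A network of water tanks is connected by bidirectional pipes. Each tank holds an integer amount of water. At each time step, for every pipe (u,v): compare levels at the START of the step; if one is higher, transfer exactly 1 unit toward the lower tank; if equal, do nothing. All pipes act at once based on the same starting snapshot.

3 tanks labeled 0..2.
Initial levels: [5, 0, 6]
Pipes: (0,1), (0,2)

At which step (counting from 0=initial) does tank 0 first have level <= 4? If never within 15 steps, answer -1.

Step 1: flows [0->1,2->0] -> levels [5 1 5]
Step 2: flows [0->1,0=2] -> levels [4 2 5]
Tank 0 first reaches <=4 at step 2

Answer: 2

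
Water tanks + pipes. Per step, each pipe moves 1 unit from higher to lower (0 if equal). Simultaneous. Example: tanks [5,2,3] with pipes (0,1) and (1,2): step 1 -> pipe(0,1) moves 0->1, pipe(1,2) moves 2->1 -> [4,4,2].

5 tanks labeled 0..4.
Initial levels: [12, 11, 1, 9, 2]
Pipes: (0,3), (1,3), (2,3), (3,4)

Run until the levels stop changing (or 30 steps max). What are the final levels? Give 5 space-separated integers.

Answer: 7 7 6 9 6

Derivation:
Step 1: flows [0->3,1->3,3->2,3->4] -> levels [11 10 2 9 3]
Step 2: flows [0->3,1->3,3->2,3->4] -> levels [10 9 3 9 4]
Step 3: flows [0->3,1=3,3->2,3->4] -> levels [9 9 4 8 5]
Step 4: flows [0->3,1->3,3->2,3->4] -> levels [8 8 5 8 6]
Step 5: flows [0=3,1=3,3->2,3->4] -> levels [8 8 6 6 7]
Step 6: flows [0->3,1->3,2=3,4->3] -> levels [7 7 6 9 6]
Step 7: flows [3->0,3->1,3->2,3->4] -> levels [8 8 7 5 7]
Step 8: flows [0->3,1->3,2->3,4->3] -> levels [7 7 6 9 6]
  -> period-2 cycle: step 8 state = step 6 state; never stabilizes
  -> state at step 30: (30-6) mod 2 = 0, same as step 6 -> [7 7 6 9 6]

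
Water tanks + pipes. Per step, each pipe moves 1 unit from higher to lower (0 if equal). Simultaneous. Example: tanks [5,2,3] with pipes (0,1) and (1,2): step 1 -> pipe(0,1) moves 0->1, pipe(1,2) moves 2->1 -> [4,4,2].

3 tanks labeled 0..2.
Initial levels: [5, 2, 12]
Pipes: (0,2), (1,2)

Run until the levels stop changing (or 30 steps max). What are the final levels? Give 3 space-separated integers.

Step 1: flows [2->0,2->1] -> levels [6 3 10]
Step 2: flows [2->0,2->1] -> levels [7 4 8]
Step 3: flows [2->0,2->1] -> levels [8 5 6]
Step 4: flows [0->2,2->1] -> levels [7 6 6]
Step 5: flows [0->2,1=2] -> levels [6 6 7]
Step 6: flows [2->0,2->1] -> levels [7 7 5]
Step 7: flows [0->2,1->2] -> levels [6 6 7]
  -> period-2 cycle: step 7 state = step 5 state; never stabilizes
  -> state at step 30: (30-5) mod 2 = 1, same as step 6 -> [7 7 5]

Answer: 7 7 5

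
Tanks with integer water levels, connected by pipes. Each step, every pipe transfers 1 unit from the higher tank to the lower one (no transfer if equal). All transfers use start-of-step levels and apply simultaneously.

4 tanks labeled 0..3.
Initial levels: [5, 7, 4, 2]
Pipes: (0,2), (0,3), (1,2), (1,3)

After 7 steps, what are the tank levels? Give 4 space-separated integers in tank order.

Answer: 3 3 6 6

Derivation:
Step 1: flows [0->2,0->3,1->2,1->3] -> levels [3 5 6 4]
Step 2: flows [2->0,3->0,2->1,1->3] -> levels [5 5 4 4]
Step 3: flows [0->2,0->3,1->2,1->3] -> levels [3 3 6 6]
Step 4: flows [2->0,3->0,2->1,3->1] -> levels [5 5 4 4]
  -> period-2 cycle: step 4 state = step 2 state
  -> state at step 7: (7-2) mod 2 = 1, same as step 3 -> [3 3 6 6]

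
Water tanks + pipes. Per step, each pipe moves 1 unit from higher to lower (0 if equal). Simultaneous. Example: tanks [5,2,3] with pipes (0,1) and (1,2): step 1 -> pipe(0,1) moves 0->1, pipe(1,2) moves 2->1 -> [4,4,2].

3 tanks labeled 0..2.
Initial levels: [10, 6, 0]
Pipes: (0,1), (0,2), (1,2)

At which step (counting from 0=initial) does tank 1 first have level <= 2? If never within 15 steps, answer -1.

Answer: -1

Derivation:
Step 1: flows [0->1,0->2,1->2] -> levels [8 6 2]
Step 2: flows [0->1,0->2,1->2] -> levels [6 6 4]
Step 3: flows [0=1,0->2,1->2] -> levels [5 5 6]
Step 4: flows [0=1,2->0,2->1] -> levels [6 6 4]
  -> period-2 cycle (repeats step 2); tank 1 never drops to <=2
Tank 1 never reaches <=2 within 15 steps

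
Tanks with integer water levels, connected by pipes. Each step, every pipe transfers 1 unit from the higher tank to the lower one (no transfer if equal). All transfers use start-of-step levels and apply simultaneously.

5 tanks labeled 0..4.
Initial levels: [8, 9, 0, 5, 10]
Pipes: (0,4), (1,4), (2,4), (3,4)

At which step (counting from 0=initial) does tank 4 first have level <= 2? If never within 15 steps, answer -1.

Answer: -1

Derivation:
Step 1: flows [4->0,4->1,4->2,4->3] -> levels [9 10 1 6 6]
Step 2: flows [0->4,1->4,4->2,3=4] -> levels [8 9 2 6 7]
Step 3: flows [0->4,1->4,4->2,4->3] -> levels [7 8 3 7 7]
Step 4: flows [0=4,1->4,4->2,3=4] -> levels [7 7 4 7 7]
Step 5: flows [0=4,1=4,4->2,3=4] -> levels [7 7 5 7 6]
Step 6: flows [0->4,1->4,4->2,3->4] -> levels [6 6 6 6 8]
Step 7: flows [4->0,4->1,4->2,4->3] -> levels [7 7 7 7 4]
Step 8: flows [0->4,1->4,2->4,3->4] -> levels [6 6 6 6 8]
  -> period-2 cycle (repeats step 6); tank 4 never drops to <=2
Tank 4 never reaches <=2 within 15 steps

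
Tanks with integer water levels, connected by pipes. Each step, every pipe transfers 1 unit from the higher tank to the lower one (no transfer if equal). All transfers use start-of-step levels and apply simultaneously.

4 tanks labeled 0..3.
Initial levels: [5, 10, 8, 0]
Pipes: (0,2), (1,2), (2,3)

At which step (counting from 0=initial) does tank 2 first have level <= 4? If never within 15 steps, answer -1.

Step 1: flows [2->0,1->2,2->3] -> levels [6 9 7 1]
Step 2: flows [2->0,1->2,2->3] -> levels [7 8 6 2]
Step 3: flows [0->2,1->2,2->3] -> levels [6 7 7 3]
Step 4: flows [2->0,1=2,2->3] -> levels [7 7 5 4]
Step 5: flows [0->2,1->2,2->3] -> levels [6 6 6 5]
Step 6: flows [0=2,1=2,2->3] -> levels [6 6 5 6]
Step 7: flows [0->2,1->2,3->2] -> levels [5 5 8 5]
Step 8: flows [2->0,2->1,2->3] -> levels [6 6 5 6]
  -> period-2 cycle (repeats step 6); tank 2 never drops to <=4
Tank 2 never reaches <=4 within 15 steps

Answer: -1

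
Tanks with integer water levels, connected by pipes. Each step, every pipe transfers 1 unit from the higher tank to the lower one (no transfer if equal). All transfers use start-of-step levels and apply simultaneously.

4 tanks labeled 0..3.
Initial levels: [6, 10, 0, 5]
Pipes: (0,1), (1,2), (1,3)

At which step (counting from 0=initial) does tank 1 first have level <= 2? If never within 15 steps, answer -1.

Step 1: flows [1->0,1->2,1->3] -> levels [7 7 1 6]
Step 2: flows [0=1,1->2,1->3] -> levels [7 5 2 7]
Step 3: flows [0->1,1->2,3->1] -> levels [6 6 3 6]
Step 4: flows [0=1,1->2,1=3] -> levels [6 5 4 6]
Step 5: flows [0->1,1->2,3->1] -> levels [5 6 5 5]
Step 6: flows [1->0,1->2,1->3] -> levels [6 3 6 6]
Step 7: flows [0->1,2->1,3->1] -> levels [5 6 5 5]
  -> period-2 cycle (repeats step 5); tank 1 never drops to <=2
Tank 1 never reaches <=2 within 15 steps

Answer: -1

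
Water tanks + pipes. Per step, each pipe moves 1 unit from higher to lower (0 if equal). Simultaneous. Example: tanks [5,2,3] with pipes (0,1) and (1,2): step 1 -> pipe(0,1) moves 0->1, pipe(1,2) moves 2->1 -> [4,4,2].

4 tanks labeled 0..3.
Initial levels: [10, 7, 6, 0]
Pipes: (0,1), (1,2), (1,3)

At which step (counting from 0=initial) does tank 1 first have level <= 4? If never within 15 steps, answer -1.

Step 1: flows [0->1,1->2,1->3] -> levels [9 6 7 1]
Step 2: flows [0->1,2->1,1->3] -> levels [8 7 6 2]
Step 3: flows [0->1,1->2,1->3] -> levels [7 6 7 3]
Step 4: flows [0->1,2->1,1->3] -> levels [6 7 6 4]
Step 5: flows [1->0,1->2,1->3] -> levels [7 4 7 5]
Tank 1 first reaches <=4 at step 5

Answer: 5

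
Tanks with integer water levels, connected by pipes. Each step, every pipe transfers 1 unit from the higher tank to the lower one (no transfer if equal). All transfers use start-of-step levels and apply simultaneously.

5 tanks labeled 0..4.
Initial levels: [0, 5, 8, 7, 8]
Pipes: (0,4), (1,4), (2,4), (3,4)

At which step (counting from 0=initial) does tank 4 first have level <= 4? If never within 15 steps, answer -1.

Answer: 5

Derivation:
Step 1: flows [4->0,4->1,2=4,4->3] -> levels [1 6 8 8 5]
Step 2: flows [4->0,1->4,2->4,3->4] -> levels [2 5 7 7 7]
Step 3: flows [4->0,4->1,2=4,3=4] -> levels [3 6 7 7 5]
Step 4: flows [4->0,1->4,2->4,3->4] -> levels [4 5 6 6 7]
Step 5: flows [4->0,4->1,4->2,4->3] -> levels [5 6 7 7 3]
Tank 4 first reaches <=4 at step 5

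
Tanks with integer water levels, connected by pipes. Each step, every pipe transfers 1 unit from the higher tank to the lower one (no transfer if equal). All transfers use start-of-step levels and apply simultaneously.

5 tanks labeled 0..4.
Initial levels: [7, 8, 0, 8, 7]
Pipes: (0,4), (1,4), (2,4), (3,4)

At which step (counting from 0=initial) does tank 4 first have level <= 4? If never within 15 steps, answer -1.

Answer: 2

Derivation:
Step 1: flows [0=4,1->4,4->2,3->4] -> levels [7 7 1 7 8]
Step 2: flows [4->0,4->1,4->2,4->3] -> levels [8 8 2 8 4]
Tank 4 first reaches <=4 at step 2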